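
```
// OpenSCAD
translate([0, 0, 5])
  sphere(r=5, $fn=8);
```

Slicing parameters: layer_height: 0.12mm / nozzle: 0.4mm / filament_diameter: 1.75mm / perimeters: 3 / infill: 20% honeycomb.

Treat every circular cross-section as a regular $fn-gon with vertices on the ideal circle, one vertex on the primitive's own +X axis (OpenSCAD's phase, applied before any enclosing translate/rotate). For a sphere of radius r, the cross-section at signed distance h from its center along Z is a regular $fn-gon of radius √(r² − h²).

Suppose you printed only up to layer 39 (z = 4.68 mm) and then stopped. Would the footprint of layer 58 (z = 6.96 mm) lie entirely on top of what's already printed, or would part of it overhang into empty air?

Compare the two slices. At z = 4.68: the r=5 sphere contributes a regular 8-gon of circumradius √(5²−0.32²) = 4.990 (area = (8/2)·4.990²·sin(360°/8) = 70.42 mm²). At z = 6.96: the r=5 sphere contributes a regular 8-gon of circumradius √(5²−1.96²) = 4.600 (area = (8/2)·4.600²·sin(360°/8) = 59.84 mm²). Checking containment: the cross-section at z = 6.96 is a subset of the cross-section at z = 4.68.

entirely on top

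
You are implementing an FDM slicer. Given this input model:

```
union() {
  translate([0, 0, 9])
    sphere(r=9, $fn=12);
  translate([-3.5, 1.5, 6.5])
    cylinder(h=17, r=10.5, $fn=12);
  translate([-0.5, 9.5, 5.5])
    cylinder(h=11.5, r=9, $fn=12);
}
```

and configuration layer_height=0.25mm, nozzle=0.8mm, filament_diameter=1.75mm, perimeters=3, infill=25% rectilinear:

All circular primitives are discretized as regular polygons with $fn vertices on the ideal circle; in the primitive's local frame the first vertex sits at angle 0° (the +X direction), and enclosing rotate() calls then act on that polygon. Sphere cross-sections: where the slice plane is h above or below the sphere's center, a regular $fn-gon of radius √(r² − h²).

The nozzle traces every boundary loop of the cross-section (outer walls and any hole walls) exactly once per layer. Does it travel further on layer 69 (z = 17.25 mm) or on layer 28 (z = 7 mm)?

layer 28 (z = 7 mm)

Layer 69 (z = 17.25): the r=9 sphere slices to a regular 12-gon of circumradius 3.597 (√(r²−h²) with h=8.25 from center) (perimeter = 2·12·3.597·sin(180°/12) = 22.34 mm); the r=10.5 cylinder at (-3.5, 1.5) contributes a regular 12-gon of circumradius 10.5 (perimeter = 2·12·10.500·sin(180°/12) = 65.22 mm); the cylinder at (-0.5, 9.5) does not reach this height (z outside [5.5, 17]); Taking the union: the r=9 sphere lies entirely inside the r=10.5 cylinder at (-3.5, 1.5), so the union is just the r=10.5 cylinder at (-3.5, 1.5) — boundary = 65.22 mm. So its perimeter = 65.22 mm. Layer 28 (z = 7): the r=9 sphere slices to a regular 12-gon of circumradius 8.775 (√(r²−h²) with h=2 from center) (perimeter = 2·12·8.775·sin(180°/12) = 54.51 mm); the r=10.5 cylinder at (-3.5, 1.5) contributes a regular 12-gon of circumradius 10.5 (perimeter = 2·12·10.500·sin(180°/12) = 65.22 mm); the r=9 cylinder at (-0.5, 9.5) gives a regular 12-gon of circumradius 9 (constant along its height) (perimeter = 2·12·9.000·sin(180°/12) = 55.90 mm); Merging all regions: the regions partially overlap (shared area 330.54 mm²), so the edge portions inside another operand are dropped and the merged outline is re-measured after clipping — boundary = 81.08 mm. So its perimeter = 81.08 mm. Layer 28 is larger (81.08 vs 65.22 mm).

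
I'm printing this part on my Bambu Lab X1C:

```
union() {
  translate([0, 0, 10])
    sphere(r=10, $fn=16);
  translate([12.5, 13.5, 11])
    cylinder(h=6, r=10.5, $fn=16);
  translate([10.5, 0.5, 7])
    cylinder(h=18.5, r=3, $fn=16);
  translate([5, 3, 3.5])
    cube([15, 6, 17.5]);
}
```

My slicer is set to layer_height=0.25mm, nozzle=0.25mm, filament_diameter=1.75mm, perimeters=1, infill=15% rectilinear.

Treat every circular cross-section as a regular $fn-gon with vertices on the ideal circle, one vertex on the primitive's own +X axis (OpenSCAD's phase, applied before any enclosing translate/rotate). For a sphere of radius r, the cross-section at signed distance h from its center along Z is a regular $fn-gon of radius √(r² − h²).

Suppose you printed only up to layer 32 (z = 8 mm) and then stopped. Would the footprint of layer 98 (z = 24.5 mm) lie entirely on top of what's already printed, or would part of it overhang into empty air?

entirely on top

Compare the two slices. At z = 8: the r=10 sphere slices to a regular 16-gon of circumradius 9.798 (√(r²−h²) with h=2 from center) (area = (16/2)·9.798²·sin(360°/16) = 293.90 mm²); the cylinder at (12.5, 13.5) is absent (z outside [11, 17]); the r=3 cylinder at (10.5, 0.5) contributes a regular 16-gon of circumradius 3 (area = (16/2)·3.000²·sin(360°/16) = 27.55 mm²); the 15×6 cube at (5, 3) contributes its full rectangle (area 90.00 mm²); Combining (union): the regions partially overlap — summed areas 411.45 mm² minus the doubly-counted overlap 22.87 mm² gives 388.58 mm² — area = 388.58 mm². At z = 24.5: the sphere is absent (|z−center|=14.500 > r=10); the cylinder at (12.5, 13.5) is not intersected at this z (z outside [11, 17]); the r=3 cylinder at (10.5, 0.5) gives a regular 16-gon of circumradius 3 (constant along its height) (area = (16/2)·3.000²·sin(360°/16) = 27.55 mm²); the cube at (5, 3) does not reach this height (z outside [3.5, 21]); Combining (union): only the r=3 cylinder at (10.5, 0.5) is present, so the union is just that shape — area = 27.55 mm². Checking containment: the cross-section at z = 24.5 is a subset of the cross-section at z = 8.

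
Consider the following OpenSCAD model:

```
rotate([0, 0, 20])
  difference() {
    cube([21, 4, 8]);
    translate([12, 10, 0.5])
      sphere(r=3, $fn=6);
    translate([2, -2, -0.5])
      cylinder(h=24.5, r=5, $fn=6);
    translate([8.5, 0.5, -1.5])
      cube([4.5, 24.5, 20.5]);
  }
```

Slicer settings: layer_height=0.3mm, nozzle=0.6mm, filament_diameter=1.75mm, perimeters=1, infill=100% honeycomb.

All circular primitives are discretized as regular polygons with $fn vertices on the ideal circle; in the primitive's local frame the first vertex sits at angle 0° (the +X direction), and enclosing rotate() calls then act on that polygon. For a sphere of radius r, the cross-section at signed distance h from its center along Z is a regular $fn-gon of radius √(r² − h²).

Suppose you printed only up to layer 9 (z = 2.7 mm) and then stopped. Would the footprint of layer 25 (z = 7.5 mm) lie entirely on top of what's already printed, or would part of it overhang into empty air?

Compare the two slices. At z = 2.7: the 21×4 cube contributes its full rectangle (area 84.00 mm²); the r=3 sphere at (12, 10) contributes a regular 6-gon of circumradius √(3²−2.2²) = 2.040 (area = (6/2)·2.040²·sin(360°/6) = 10.81 mm²); the r=5 cylinder at (2, -2) contributes a regular 6-gon of circumradius 5 (area = (6/2)·5.000²·sin(360°/6) = 64.95 mm²); the cube at (8.5, 0.5) (footprint 4.5×24.5) is included at this height (area 110.25 mm²); Taking the first minus the rest: starting from the 21×4 cube (84.00 mm²), the r=3 sphere at (12, 10) misses the remaining region (no effect); the r=5 cylinder at (2, -2) partially overlaps it — only the 12.05 mm² overlap (of its 64.95 mm²) is removed, clipping the outline; the 4.5×24.5 cube at (8.5, 0.5) partially overlaps it — only the 15.75 mm² overlap (of its 110.25 mm²) is removed, clipping the outline — area = 56.20 mm²; (rotated 20° about Z; rotation is an isometry so areas/perimeters/island counts are preserved). At z = 7.5: the cube is present — its section is the full 21×4 rectangle (area 84.00 mm²); the sphere at (12, 10) does not reach this height (|z−center|=7.000 > r=3); the r=5 cylinder at (2, -2) gives a regular 6-gon of circumradius 5 (constant along its height) (area = (6/2)·5.000²·sin(360°/6) = 64.95 mm²); the cube at (8.5, 0.5) is present — its section is the full 4.5×24.5 rectangle (area 110.25 mm²); After the difference (first − rest): starting from the 21×4 cube (84.00 mm²), the r=5 cylinder at (2, -2) partially overlaps it — only the 12.05 mm² overlap (of its 64.95 mm²) is removed, clipping the outline; the 4.5×24.5 cube at (8.5, 0.5) partially overlaps it — only the 15.75 mm² overlap (of its 110.25 mm²) is removed, clipping the outline — area = 56.20 mm²; (rotated 20° about Z; rotation is an isometry so areas/perimeters/island counts are preserved). Checking containment: the cross-section at z = 7.5 is a subset of the cross-section at z = 2.7.

entirely on top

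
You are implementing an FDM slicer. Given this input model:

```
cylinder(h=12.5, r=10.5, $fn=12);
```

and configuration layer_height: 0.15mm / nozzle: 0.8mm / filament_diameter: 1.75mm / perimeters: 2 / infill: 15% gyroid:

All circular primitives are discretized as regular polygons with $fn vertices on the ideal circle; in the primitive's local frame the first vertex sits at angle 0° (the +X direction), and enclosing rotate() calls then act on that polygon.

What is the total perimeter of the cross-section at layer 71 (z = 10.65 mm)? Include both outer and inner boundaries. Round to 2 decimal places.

At z = 10.65 mm: the r=10.5 cylinder gives a regular 12-gon of circumradius 10.5 (constant along its height) (perimeter = 2·12·10.500·sin(180°/12) = 65.22 mm). Overall, the cross-section is a single solid region. Total boundary length (outer) = 65.22 mm.

65.22 mm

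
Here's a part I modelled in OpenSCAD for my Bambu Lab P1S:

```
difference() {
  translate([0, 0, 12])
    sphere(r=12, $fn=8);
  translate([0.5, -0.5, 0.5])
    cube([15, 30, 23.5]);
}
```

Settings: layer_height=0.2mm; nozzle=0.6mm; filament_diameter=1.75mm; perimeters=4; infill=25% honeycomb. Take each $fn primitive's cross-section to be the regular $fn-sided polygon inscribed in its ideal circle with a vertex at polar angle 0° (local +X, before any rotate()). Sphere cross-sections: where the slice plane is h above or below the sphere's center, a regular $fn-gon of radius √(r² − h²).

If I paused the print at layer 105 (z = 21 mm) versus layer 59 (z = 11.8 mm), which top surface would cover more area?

layer 59 (z = 11.8 mm)

Layer 105 (z = 21): the r=12 sphere contributes a regular 8-gon of circumradius √(12²−9²) = 7.937 (area = (8/2)·7.937²·sin(360°/8) = 178.19 mm²); the cube at (0.5, -0.5) is present — its section is the full 15×30 rectangle (area 450.00 mm²); After the difference (first − rest): starting from the r=12 sphere (178.19 mm²), the 15×30 cube at (0.5, -0.5) partially overlaps it — only the 44.30 mm² overlap (of its 450.00 mm²) is removed, clipping the outline — area = 133.89 mm². So its area = 133.89 mm². Layer 59 (z = 11.8): the sphere: section is a regular 8-gon, circumradius = √(r²−h²) = √(12²−0.2²) = 11.998 (area = (8/2)·11.998²·sin(360°/8) = 407.18 mm²); the 15×30 cube at (0.5, -0.5) contributes its full rectangle (area 450.00 mm²); Subtracting the remaining from the first: starting from the r=12 sphere (407.18 mm²), the 15×30 cube at (0.5, -0.5) partially overlaps it — only the 101.55 mm² overlap (of its 450.00 mm²) is removed, clipping the outline — area = 305.64 mm². So its area = 305.64 mm². Layer 59 is larger (305.64 vs 133.89 mm²).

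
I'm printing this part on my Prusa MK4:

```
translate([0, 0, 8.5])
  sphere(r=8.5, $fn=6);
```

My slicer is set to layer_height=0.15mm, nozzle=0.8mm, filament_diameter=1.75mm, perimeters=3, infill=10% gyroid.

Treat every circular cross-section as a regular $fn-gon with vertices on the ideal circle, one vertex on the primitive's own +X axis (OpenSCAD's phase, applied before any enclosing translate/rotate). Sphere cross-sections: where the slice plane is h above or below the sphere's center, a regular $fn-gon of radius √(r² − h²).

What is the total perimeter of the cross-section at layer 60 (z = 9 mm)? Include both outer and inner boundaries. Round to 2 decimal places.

At z = 9 mm: the r=8.5 sphere contributes a regular 6-gon of circumradius √(8.5²−0.5²) = 8.485 (perimeter = 2·6·8.485·sin(180°/6) = 50.91 mm). Overall, the cross-section is a single solid region. Total boundary length (outer) = 50.91 mm.

50.91 mm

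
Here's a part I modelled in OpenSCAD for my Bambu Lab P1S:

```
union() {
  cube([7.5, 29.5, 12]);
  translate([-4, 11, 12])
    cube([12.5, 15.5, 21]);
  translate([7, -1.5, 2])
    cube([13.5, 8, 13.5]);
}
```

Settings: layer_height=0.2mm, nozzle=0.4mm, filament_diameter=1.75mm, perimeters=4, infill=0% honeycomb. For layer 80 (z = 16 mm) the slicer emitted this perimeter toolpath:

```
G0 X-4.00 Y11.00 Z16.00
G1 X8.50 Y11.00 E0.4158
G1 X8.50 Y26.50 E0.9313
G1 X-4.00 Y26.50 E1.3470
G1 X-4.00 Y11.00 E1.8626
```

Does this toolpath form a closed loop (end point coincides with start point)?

yes

Start point (G0): (-4.00, 11.00). End point (last G1): the path returns to the start — closed.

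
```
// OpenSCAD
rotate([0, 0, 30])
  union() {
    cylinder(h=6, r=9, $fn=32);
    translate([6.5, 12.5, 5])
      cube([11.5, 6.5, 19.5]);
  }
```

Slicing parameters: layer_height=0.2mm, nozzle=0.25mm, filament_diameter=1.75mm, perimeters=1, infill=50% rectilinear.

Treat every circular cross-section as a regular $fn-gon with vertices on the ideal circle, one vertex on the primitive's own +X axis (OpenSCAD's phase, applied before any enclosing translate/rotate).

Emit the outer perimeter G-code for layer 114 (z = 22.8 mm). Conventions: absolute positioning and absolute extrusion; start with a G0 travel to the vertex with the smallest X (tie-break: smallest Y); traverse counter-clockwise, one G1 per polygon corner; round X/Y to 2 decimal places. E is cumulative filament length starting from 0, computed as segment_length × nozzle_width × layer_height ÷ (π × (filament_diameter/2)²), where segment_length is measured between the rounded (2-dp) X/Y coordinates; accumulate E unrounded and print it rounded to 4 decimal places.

G0 X-3.87 Y19.70 Z22.80
G1 X-0.62 Y14.08 E0.1350
G1 X9.34 Y19.83 E0.3740
G1 X6.09 Y25.45 E0.5090
G1 X-3.87 Y19.70 E0.7480

At z = 22.8 mm: the cylinder is not intersected at this z (z outside [0, 6]); the cube at (6.5, 12.5) (footprint 11.5×6.5) is included at this height; Taking the union: only the 11.5×6.5 cube at (6.5, 12.5) is present, so the union is just that shape — 1 connected region; (rotated 30° about Z; rotation is an isometry so areas/perimeters/island counts are preserved). The outline is a single polygon with 4 vertices. Extrusion per mm of travel: 0.25 × 0.2 / (π × 0.875²) = 0.020788. Accumulating E over each segment gives final E = 0.7480.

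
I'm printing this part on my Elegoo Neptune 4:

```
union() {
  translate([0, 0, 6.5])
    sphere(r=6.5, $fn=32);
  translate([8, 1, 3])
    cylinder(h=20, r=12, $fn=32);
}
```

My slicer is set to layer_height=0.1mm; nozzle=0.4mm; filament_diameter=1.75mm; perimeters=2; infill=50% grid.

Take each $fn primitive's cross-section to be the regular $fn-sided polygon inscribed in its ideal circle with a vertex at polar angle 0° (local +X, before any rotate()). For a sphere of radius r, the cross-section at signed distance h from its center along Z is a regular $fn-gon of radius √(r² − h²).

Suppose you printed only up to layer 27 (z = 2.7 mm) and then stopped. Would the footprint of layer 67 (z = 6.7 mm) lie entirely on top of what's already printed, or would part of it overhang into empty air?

Compare the two slices. At z = 2.7: the r=6.5 sphere contributes a regular 32-gon of circumradius √(6.5²−3.8²) = 5.274 (area = (32/2)·5.274²·sin(360°/32) = 86.81 mm²); the cylinder at (8, 1) does not reach this height (z outside [3, 23]); Merging all regions: only the r=6.5 sphere is present, so the union is just that shape — area = 86.81 mm². At z = 6.7: the r=6.5 sphere slices to a regular 32-gon of circumradius 6.497 (√(r²−h²) with h=0.2 from center) (area = (32/2)·6.497²·sin(360°/32) = 131.76 mm²); the cylinder at (8, 1): section is a regular 32-gon, circumradius r=12 (area = (32/2)·12.000²·sin(360°/32) = 449.49 mm²); Taking the union: the regions partially overlap — summed areas 581.24 mm² minus the doubly-counted overlap 107.96 mm² gives 473.28 mm² — area = 473.28 mm². Checking containment: at z = 6.7 the cross-section extends beyond the z = 2.7 cross-section by about 386.48 mm².

part overhangs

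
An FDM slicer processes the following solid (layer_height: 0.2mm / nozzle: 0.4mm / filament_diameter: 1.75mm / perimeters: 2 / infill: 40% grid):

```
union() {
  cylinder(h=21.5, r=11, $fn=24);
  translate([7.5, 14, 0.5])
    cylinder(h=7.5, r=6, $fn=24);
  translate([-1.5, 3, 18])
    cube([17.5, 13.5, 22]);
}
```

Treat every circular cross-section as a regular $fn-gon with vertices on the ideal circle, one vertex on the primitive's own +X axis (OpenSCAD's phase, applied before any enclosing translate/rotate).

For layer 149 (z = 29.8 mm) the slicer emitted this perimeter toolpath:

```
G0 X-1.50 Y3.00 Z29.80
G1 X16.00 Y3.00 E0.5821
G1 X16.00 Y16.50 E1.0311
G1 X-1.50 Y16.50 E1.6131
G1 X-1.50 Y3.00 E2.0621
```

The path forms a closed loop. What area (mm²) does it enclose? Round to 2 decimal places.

Apply the shoelace formula to the sequence of (X, Y) vertices; enclosed area = 236.25 mm².

236.25 mm²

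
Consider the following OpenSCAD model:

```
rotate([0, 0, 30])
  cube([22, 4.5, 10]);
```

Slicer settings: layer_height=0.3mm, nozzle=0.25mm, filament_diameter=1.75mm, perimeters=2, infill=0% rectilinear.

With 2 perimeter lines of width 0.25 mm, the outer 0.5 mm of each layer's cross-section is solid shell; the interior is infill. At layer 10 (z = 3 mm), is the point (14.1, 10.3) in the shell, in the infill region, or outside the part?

At z = 3 mm: the cube (footprint 22×4.5) is included at this height; (whole slice rotated 30° about Z — lengths, areas and connectivity unchanged). Overall, the cross-section is a single solid region. Undo the 30° rotation: the query point maps to (17.361, 1.870) in the un-rotated model frame. The nearest boundary edge runs (0.00, 0.00)→(22.00, 0.00); distance from the point to it = 1.87 mm. The point is inside the cross-section and 1.87 mm from the nearest boundary — more than the 0.5 mm shell width (2 × 0.25), so it's in the infill interior.

infill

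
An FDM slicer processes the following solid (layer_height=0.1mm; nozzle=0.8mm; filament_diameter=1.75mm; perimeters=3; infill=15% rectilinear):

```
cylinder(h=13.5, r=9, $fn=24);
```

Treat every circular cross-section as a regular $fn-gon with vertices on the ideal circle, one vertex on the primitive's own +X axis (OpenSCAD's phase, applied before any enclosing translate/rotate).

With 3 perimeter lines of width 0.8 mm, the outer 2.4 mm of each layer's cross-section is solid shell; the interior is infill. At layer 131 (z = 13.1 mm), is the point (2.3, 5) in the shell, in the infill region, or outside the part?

infill

At z = 13.1 mm: the r=9 cylinder gives a regular 24-gon of circumradius 9 (constant along its height). Overall, the cross-section is a single solid region. The nearest boundary edge runs (4.50, 7.79)→(2.33, 8.69); distance from the point to it = 3.42 mm. The point is inside the cross-section and 3.42 mm from the nearest boundary — more than the 2.4 mm shell width (3 × 0.8), so it's in the infill interior.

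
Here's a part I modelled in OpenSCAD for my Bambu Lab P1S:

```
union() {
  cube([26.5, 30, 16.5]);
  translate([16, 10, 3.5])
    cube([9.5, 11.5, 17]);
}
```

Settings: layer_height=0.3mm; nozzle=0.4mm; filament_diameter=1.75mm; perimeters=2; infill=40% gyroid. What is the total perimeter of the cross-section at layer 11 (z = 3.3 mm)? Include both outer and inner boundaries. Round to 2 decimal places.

At z = 3.3 mm: the 26.5×30 cube contributes its full rectangle (perimeter 113.00 mm); the cube at (16, 10) does not reach this height (z outside [3.5, 20.5]); Taking the union: only the 26.5×30 cube is present, so the union is just that shape — boundary = 113.00 mm. Overall, the cross-section is a single solid region. Total boundary length (outer) = 113.00 mm.

113.00 mm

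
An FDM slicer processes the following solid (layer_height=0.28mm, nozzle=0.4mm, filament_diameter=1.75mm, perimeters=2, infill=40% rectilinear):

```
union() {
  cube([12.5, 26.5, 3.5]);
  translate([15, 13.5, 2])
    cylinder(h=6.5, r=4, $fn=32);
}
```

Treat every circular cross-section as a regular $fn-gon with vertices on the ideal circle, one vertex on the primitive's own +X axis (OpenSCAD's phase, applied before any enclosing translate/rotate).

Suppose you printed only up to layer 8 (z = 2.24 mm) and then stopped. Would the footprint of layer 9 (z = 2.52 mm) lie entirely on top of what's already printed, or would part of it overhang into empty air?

entirely on top

Compare the two slices. At z = 2.24: the cube (footprint 12.5×26.5) is included at this height (area 331.25 mm²); the cylinder at (15, 13.5): section is a regular 32-gon, circumradius r=4 (area = (32/2)·4.000²·sin(360°/32) = 49.94 mm²); Taking the union: the regions partially overlap — summed areas 381.19 mm² minus the doubly-counted overlap 6.43 mm² gives 374.76 mm² — area = 374.76 mm². At z = 2.52: the cube (footprint 12.5×26.5) is included at this height (area 331.25 mm²); the cylinder at (15, 13.5): section is a regular 32-gon, circumradius r=4 (area = (32/2)·4.000²·sin(360°/32) = 49.94 mm²); Combining (union): the regions partially overlap — summed areas 381.19 mm² minus the doubly-counted overlap 6.43 mm² gives 374.76 mm² — area = 374.76 mm². Checking containment: the cross-section at z = 2.52 is a subset of the cross-section at z = 2.24.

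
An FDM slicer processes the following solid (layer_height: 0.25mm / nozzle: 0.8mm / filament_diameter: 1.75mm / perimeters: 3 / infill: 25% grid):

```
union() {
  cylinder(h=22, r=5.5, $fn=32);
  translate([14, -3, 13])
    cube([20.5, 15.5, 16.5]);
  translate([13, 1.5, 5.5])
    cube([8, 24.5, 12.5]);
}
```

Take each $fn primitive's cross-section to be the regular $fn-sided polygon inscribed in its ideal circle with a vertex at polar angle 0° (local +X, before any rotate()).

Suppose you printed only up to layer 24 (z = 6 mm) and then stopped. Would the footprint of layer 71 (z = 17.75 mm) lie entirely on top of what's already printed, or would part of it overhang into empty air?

Compare the two slices. At z = 6: the r=5.5 cylinder contributes a regular 32-gon of circumradius 5.5 (area = (32/2)·5.500²·sin(360°/32) = 94.42 mm²); the cube at (14, -3) does not reach this height (z outside [13, 29.5]); the cube at (13, 1.5) (footprint 8×24.5) is included at this height (area 196.00 mm²); Combining (union): the 2 present regions are separate (no shared area or edge), so areas and boundary lengths simply add and each stays a separate island — area = 290.42 mm². At z = 17.75: the r=5.5 cylinder contributes a regular 32-gon of circumradius 5.5 (area = (32/2)·5.500²·sin(360°/32) = 94.42 mm²); the 20.5×15.5 cube at (14, -3) contributes its full rectangle (area 317.75 mm²); the 8×24.5 cube at (13, 1.5) contributes its full rectangle (area 196.00 mm²); Merging all regions: the regions partially overlap — summed areas 608.17 mm² minus the doubly-counted overlap 77.00 mm² gives 531.17 mm² — area = 531.17 mm². Checking containment: at z = 17.75 the cross-section extends beyond the z = 6 cross-section by about 240.75 mm².

part overhangs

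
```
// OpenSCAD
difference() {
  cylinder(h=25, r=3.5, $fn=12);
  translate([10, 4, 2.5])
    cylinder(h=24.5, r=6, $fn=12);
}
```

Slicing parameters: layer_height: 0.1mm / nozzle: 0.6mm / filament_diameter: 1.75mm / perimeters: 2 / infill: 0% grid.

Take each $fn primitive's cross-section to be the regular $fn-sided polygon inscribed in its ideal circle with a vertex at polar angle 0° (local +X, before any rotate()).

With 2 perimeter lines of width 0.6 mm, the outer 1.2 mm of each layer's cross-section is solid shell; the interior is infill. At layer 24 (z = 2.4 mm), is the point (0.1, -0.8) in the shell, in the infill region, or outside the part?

At z = 2.4 mm: the r=3.5 cylinder gives a regular 12-gon of circumradius 3.5 (constant along its height); the cylinder at (10, 4) does not reach this height (z outside [2.5, 27]); After the difference (first − rest): none of the subtracted shapes is present at this height, so the r=3.5 cylinder is unchanged — 1 connected region. Overall, the cross-section is a single solid region. The nearest boundary edge runs (-0.00, -3.50)→(1.75, -3.03); distance from the point to it = 2.58 mm. The point is inside the cross-section and 2.58 mm from the nearest boundary — more than the 1.2 mm shell width (2 × 0.6), so it's in the infill interior.

infill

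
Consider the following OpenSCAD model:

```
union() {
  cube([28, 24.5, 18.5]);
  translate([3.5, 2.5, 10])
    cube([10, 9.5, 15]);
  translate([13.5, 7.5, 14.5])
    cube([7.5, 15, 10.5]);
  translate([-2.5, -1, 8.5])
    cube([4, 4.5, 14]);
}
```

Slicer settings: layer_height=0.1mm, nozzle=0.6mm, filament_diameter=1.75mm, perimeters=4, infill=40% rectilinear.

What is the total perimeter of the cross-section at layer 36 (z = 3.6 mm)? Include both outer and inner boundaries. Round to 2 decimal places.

At z = 3.6 mm: the 28×24.5 cube contributes its full rectangle (perimeter 105.00 mm); the cube at (3.5, 2.5) is not intersected at this z (z outside [10, 25]); the cube at (13.5, 7.5) is not intersected at this z (z outside [14.5, 25]); the cube at (-2.5, -1) is not intersected at this z (z outside [8.5, 22.5]); Combining (union): only the 28×24.5 cube is present, so the union is just that shape — boundary = 105.00 mm. Overall, the cross-section is a single solid region. Total boundary length (outer) = 105.00 mm.

105.00 mm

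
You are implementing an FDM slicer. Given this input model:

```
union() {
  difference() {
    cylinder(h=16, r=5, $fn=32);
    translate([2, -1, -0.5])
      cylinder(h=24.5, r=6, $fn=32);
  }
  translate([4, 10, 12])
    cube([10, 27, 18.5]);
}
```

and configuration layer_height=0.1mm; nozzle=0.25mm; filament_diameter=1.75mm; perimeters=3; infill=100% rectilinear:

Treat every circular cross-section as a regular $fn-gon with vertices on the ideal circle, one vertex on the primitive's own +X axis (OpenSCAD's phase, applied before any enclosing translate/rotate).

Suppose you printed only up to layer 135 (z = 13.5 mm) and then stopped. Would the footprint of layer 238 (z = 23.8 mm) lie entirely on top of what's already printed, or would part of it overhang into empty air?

Compare the two slices. At z = 13.5: the cylinder: section is a regular 32-gon, circumradius r=5 (area = (32/2)·5.000²·sin(360°/32) = 78.04 mm²); the r=6 cylinder at (2, -1) gives a regular 32-gon of circumradius 6 (constant along its height) (area = (32/2)·6.000²·sin(360°/32) = 112.37 mm²); Taking the first minus the rest: starting from the r=5 cylinder (78.04 mm²), the r=6 cylinder at (2, -1) partially overlaps it — only the 68.33 mm² overlap (of its 112.37 mm²) is removed, clipping the outline — area = 9.70 mm²; the 10×27 cube at (4, 10) contributes its full rectangle (area 270.00 mm²); Taking the union: the 2 present regions are separate (no shared area or edge), so areas and boundary lengths simply add and each stays a separate island — area = 279.70 mm². At z = 23.8: the cylinder is not intersected at this z (z outside [0, 16]); the cylinder at (2, -1): section is a regular 32-gon, circumradius r=6 (area = (32/2)·6.000²·sin(360°/32) = 112.37 mm²); After the difference (first − rest): the first operand is absent here, so nothing remains; the cube at (4, 10) is present — its section is the full 10×27 rectangle (area 270.00 mm²); Combining (union): only the 10×27 cube at (4, 10) is present, so the union is just that shape — area = 270.00 mm². Checking containment: the cross-section at z = 23.8 is a subset of the cross-section at z = 13.5.

entirely on top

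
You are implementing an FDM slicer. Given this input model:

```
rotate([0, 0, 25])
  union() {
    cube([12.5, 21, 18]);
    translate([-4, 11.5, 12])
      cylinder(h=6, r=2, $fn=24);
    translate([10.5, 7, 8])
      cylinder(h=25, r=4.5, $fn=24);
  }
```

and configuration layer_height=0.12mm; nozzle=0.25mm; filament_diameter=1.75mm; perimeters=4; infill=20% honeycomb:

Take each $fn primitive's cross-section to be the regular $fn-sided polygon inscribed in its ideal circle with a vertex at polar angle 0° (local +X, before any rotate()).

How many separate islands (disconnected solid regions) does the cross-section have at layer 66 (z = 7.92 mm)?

At z = 7.92 mm: the 12.5×21 cube contributes its full rectangle; the cylinder at (-4, 11.5) is not intersected at this z (z outside [12, 18]); the cylinder at (10.5, 7) does not reach this height (z outside [8, 33]); Taking the union: only the 12.5×21 cube is present, so the union is just that shape — 1 connected region; (whole slice rotated 25° about Z — lengths, areas and connectivity unchanged). Overall, the cross-section is a single solid region. Island count = 1.

1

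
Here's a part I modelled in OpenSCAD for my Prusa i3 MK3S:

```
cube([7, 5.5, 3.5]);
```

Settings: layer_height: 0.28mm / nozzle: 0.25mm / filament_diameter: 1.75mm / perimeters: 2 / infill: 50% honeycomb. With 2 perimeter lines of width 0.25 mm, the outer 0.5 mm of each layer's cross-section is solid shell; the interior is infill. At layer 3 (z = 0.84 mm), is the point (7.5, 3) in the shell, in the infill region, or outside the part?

outside

At z = 0.84 mm: the cube is present — its section is the full 7×5.5 rectangle. Overall, the cross-section is a single solid region. The nearest boundary edge runs (7.00, 0.00)→(7.00, 5.50); distance from the point to it = 0.50 mm. The point is not inside any of the regions above, so it lies outside the cross-section (0.50 mm from the nearest boundary).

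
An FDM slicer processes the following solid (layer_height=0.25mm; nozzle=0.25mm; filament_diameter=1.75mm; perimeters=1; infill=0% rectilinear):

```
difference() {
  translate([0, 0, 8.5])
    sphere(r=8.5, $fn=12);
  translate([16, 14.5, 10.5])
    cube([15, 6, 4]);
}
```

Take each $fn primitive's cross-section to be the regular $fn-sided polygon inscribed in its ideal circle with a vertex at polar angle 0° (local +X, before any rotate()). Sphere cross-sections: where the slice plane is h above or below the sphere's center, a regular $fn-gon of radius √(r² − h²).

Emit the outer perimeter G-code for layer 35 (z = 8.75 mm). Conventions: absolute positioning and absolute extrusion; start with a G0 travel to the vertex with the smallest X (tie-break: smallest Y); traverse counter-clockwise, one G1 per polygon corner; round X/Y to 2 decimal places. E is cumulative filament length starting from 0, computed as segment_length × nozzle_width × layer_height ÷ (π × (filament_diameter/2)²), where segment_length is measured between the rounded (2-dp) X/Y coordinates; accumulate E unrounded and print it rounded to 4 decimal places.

G0 X-8.50 Y0.00 Z8.75
G1 X-7.36 Y-4.25 E0.1143
G1 X-4.25 Y-7.36 E0.2286
G1 X0.00 Y-8.50 E0.3430
G1 X4.25 Y-7.36 E0.4573
G1 X7.36 Y-4.25 E0.5716
G1 X8.50 Y0.00 E0.6859
G1 X7.36 Y4.25 E0.8003
G1 X4.25 Y7.36 E0.9145
G1 X0.00 Y8.50 E1.0289
G1 X-4.25 Y7.36 E1.1432
G1 X-7.36 Y4.25 E1.2575
G1 X-8.50 Y0.00 E1.3718

At z = 8.75 mm: the r=8.5 sphere contributes a regular 12-gon of circumradius √(8.5²−0.25²) = 8.496; the cube at (16, 14.5) is not intersected at this z (z outside [10.5, 14.5]); After the difference (first − rest): none of the subtracted shapes is present at this height, so the r=8.5 sphere is unchanged — 1 connected region. The outline is a single polygon with 12 vertices. Extrusion per mm of travel: 0.25 × 0.25 / (π × 0.875²) = 0.025984. Accumulating E over each segment gives final E = 1.3718.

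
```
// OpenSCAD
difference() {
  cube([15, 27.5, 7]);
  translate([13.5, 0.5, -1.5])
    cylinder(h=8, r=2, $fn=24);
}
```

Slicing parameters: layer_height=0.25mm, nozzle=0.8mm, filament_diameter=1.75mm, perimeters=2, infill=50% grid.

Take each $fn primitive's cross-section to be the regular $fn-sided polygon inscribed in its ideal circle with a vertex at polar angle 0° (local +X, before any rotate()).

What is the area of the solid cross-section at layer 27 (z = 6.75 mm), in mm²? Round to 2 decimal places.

At z = 6.75 mm: the cube (footprint 15×27.5) is included at this height (area 412.50 mm²); the cylinder at (13.5, 0.5) is absent (z outside [-1.5, 6.5]); After the difference (first − rest): none of the subtracted shapes is present at this height, so the 15×27.5 cube is unchanged — area = 412.50 mm². Overall, the cross-section is a single solid region. Net area = 412.50 mm².

412.50 mm²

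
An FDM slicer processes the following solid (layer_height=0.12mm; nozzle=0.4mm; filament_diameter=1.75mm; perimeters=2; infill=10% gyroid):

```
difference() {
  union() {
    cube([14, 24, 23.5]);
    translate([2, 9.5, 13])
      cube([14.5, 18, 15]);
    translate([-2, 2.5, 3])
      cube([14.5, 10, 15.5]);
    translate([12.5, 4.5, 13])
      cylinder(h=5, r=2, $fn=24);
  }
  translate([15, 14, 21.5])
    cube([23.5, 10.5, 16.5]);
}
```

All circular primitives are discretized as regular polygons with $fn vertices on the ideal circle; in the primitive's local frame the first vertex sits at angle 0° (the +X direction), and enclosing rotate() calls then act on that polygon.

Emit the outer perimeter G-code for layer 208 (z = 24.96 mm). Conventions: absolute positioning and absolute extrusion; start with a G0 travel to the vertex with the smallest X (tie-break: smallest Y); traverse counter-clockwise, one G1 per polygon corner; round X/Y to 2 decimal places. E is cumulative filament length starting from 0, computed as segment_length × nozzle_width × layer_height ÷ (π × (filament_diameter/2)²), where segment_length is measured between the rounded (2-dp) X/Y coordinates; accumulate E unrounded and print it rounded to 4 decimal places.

At z = 24.96 mm: the cube does not reach this height (z outside [0, 23.5]); the cube at (2, 9.5) (footprint 14.5×18) is included at this height; the cube at (-2, 2.5) is absent (z outside [3, 18.5]); the cylinder at (12.5, 4.5) is not intersected at this z (z outside [13, 18]); Combining (union): only the 14.5×18 cube at (2, 9.5) is present, so the union is just that shape — 1 connected region; the 23.5×10.5 cube at (15, 14) contributes its full rectangle; After the difference (first − rest): starting from the result so far, the 23.5×10.5 cube at (15, 14) partially overlaps it — only the 15.75 mm² overlap (of its 246.75 mm²) is removed, clipping the outline — 1 connected region. The outline is a single polygon with 8 vertices. Extrusion per mm of travel: 0.4 × 0.12 / (π × 0.875²) = 0.019956. Accumulating E over each segment gives final E = 1.3570.

G0 X2.00 Y9.50 Z24.96
G1 X16.50 Y9.50 E0.2894
G1 X16.50 Y14.00 E0.3792
G1 X15.00 Y14.00 E0.4091
G1 X15.00 Y24.50 E0.6186
G1 X16.50 Y24.50 E0.6486
G1 X16.50 Y27.50 E0.7084
G1 X2.00 Y27.50 E0.9978
G1 X2.00 Y9.50 E1.3570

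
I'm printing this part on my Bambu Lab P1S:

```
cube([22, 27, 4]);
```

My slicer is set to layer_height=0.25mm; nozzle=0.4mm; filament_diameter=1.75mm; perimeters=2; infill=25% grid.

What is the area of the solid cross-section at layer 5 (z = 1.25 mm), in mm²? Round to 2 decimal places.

At z = 1.25 mm: the cube (footprint 22×27) is included at this height (area 594.00 mm²). Overall, the cross-section is a single solid region. Net area = 594.00 mm².

594.00 mm²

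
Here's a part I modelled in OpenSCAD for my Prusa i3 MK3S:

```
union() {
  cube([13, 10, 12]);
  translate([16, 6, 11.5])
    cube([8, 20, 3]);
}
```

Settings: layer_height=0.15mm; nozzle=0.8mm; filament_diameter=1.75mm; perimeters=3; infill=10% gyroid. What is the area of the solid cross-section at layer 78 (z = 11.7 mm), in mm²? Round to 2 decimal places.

290.00 mm²

At z = 11.7 mm: the cube (footprint 13×10) is included at this height (area 130.00 mm²); the 8×20 cube at (16, 6) contributes its full rectangle (area 160.00 mm²); Merging all regions: the 2 present regions are separate (no shared area or edge), so areas and boundary lengths simply add and each stays a separate island — area = 290.00 mm². Overall, the cross-section has 2 separate islands. Net area = 290.00 mm².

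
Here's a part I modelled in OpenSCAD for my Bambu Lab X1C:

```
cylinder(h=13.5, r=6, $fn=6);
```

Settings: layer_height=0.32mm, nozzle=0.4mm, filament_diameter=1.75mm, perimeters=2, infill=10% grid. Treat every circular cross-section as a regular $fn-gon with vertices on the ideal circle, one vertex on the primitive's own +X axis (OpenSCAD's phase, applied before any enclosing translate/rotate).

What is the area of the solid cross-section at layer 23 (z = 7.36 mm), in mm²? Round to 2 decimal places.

93.53 mm²

At z = 7.36 mm: the r=6 cylinder gives a regular 6-gon of circumradius 6 (constant along its height) (area = (6/2)·6.000²·sin(360°/6) = 93.53 mm²). Overall, the cross-section is a single solid region. Net area = 93.53 mm².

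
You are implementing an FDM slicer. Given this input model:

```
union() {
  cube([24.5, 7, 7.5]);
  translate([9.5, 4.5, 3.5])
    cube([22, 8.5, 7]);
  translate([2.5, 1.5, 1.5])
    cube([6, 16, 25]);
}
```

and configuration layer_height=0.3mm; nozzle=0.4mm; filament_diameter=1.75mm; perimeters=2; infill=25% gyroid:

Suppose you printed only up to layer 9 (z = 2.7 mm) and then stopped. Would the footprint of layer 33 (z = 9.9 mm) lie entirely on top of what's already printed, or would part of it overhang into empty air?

Compare the two slices. At z = 2.7: the 24.5×7 cube contributes its full rectangle (area 171.50 mm²); the cube at (9.5, 4.5) does not reach this height (z outside [3.5, 10.5]); the 6×16 cube at (2.5, 1.5) contributes its full rectangle (area 96.00 mm²); Merging all regions: the regions partially overlap — summed areas 267.50 mm² minus the doubly-counted overlap 33.00 mm² gives 234.50 mm² — area = 234.50 mm². At z = 9.9: the cube does not reach this height (z outside [0, 7.5]); the cube at (9.5, 4.5) (footprint 22×8.5) is included at this height (area 187.00 mm²); the 6×16 cube at (2.5, 1.5) contributes its full rectangle (area 96.00 mm²); Combining (union): the 2 present regions are separate (no shared area or edge), so areas and boundary lengths simply add and each stays a separate island — area = 283.00 mm². Checking containment: at z = 9.9 the cross-section extends beyond the z = 2.7 cross-section by about 149.50 mm².

part overhangs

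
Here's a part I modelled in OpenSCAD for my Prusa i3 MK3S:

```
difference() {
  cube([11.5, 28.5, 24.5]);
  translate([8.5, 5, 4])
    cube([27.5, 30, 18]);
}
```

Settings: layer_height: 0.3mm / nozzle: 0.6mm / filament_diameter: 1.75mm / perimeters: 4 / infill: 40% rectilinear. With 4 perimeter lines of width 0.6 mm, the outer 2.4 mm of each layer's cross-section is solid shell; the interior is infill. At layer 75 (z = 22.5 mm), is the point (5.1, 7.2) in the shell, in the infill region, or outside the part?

At z = 22.5 mm: the cube is present — its section is the full 11.5×28.5 rectangle; the cube at (8.5, 5) does not reach this height (z outside [4, 22]); Subtracting the remaining from the first: none of the subtracted shapes is present at this height, so the 11.5×28.5 cube is unchanged — 1 connected region. Overall, the cross-section is a single solid region. The nearest boundary edge runs (0.00, 28.50)→(0.00, 0.00); distance from the point to it = 5.10 mm. The point is inside the cross-section and 5.10 mm from the nearest boundary — more than the 2.4 mm shell width (4 × 0.6), so it's in the infill interior.

infill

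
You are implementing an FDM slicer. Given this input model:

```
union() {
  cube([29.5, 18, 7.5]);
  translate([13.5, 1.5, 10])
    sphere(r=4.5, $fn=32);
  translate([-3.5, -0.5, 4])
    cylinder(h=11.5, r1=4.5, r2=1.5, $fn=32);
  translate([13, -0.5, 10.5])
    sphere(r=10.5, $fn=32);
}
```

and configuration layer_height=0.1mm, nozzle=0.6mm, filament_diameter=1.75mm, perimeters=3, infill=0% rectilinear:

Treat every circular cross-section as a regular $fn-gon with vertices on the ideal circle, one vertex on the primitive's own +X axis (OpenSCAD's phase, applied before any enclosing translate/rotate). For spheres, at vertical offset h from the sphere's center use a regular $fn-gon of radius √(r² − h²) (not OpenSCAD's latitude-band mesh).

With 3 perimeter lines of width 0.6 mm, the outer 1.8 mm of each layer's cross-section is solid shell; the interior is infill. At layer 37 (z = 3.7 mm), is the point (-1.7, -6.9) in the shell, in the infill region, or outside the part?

At z = 3.7 mm: the cube (footprint 29.5×18) is included at this height; the sphere at (13.5, 1.5) does not reach this height (|z−center|=6.300 > r=4.5); the cone at (-3.5, -0.5) is absent (z outside [4, 15.5]); the r=10.5 sphere at (13, -0.5) slices to a regular 32-gon of circumradius 8.001 (√(r²−h²) with h=6.8 from center); Taking the union: the regions partially overlap (shared area 91.93 mm²), so overlapping operands fuse into one piece — 1 connected region. Overall, the cross-section is a single solid region. The nearest boundary edge runs (5.05, 0.00)→(0.00, 0.00); distance from the point to it = 7.11 mm. The point is not inside any of the regions above, so it lies outside the cross-section (7.11 mm from the nearest boundary).

outside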